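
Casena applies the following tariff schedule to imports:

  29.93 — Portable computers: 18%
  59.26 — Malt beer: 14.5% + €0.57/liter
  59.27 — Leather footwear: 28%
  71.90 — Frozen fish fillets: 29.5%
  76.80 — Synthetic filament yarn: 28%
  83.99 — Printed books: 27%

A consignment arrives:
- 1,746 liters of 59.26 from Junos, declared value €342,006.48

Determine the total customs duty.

Line 1 (59.26, Junos, 1,746 liters, €342,006.48):
Base rate for 59.26 is 14.5% + €0.57/liter.
Duty = €342,006.48 × 14.5% + 1,746 × €0.57 = €50,586.16.

€50,586.16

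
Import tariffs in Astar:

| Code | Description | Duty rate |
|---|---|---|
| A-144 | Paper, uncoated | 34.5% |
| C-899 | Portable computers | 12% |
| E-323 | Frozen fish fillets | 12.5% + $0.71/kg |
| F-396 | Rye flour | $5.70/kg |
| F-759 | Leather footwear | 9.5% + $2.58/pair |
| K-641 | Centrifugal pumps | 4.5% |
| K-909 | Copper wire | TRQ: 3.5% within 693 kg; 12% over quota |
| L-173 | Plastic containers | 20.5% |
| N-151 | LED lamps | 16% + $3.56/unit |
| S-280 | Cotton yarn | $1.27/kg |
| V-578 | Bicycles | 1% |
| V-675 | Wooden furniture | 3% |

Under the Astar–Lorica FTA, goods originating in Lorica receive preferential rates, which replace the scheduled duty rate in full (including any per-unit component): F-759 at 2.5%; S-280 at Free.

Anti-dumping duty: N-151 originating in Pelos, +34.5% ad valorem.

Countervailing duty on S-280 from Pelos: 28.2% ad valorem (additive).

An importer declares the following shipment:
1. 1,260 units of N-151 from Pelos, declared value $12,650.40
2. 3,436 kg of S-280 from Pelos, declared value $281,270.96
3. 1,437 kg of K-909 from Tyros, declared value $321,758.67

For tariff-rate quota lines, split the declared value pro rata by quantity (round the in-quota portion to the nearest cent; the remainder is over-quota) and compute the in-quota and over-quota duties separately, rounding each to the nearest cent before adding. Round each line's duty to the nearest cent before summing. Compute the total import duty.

$119,977.80

Line 1 (N-151, Pelos, 1,260 units, $12,650.40):
Base rate for N-151 is 16% + $3.56/unit.
Additional duty on N-151 from Pelos: +34.5%. Applied ad valorem rate: 16% + 34.5% = 50.5%.
Duty = $12,650.40 × 50.5% + 1,260 × $3.56 = $10,874.05.
Line 2 (S-280, Pelos, 3,436 kg, $281,270.96):
Base rate for S-280 is $1.27/kg.
S-280 has an FTA preferential rate, but origin Pelos is not Lorica; base rate stands.
Additional duty on S-280 from Pelos: +28.2% ad valorem. Applied ad valorem rate = 28.2%.
Duty = $281,270.96 × 28.2% + 3,436 × $1.27 = $83,682.13.
Line 3 (K-909, Tyros, 1,437 kg, $321,758.67):
Code K-909 is under a tariff-rate quota (threshold 693 kg). In-quota: 693 kg at 3.5%; over-quota: 744 kg at 12%.
Pro-rata value split: in-quota = $321,758.67 × 693/1,437 = $155,169.63; over-quota = $321,758.67 − $155,169.63 = $166,589.04.
In-quota duty = $155,169.63 × 3.5% = $5,430.94. Over-quota duty = $166,589.04 × 12% = $19,990.68.
Line duty = $5,430.94 + $19,990.68 = $25,421.62.
Total = $10,874.05 + $83,682.13 + $25,421.62 = $119,977.80.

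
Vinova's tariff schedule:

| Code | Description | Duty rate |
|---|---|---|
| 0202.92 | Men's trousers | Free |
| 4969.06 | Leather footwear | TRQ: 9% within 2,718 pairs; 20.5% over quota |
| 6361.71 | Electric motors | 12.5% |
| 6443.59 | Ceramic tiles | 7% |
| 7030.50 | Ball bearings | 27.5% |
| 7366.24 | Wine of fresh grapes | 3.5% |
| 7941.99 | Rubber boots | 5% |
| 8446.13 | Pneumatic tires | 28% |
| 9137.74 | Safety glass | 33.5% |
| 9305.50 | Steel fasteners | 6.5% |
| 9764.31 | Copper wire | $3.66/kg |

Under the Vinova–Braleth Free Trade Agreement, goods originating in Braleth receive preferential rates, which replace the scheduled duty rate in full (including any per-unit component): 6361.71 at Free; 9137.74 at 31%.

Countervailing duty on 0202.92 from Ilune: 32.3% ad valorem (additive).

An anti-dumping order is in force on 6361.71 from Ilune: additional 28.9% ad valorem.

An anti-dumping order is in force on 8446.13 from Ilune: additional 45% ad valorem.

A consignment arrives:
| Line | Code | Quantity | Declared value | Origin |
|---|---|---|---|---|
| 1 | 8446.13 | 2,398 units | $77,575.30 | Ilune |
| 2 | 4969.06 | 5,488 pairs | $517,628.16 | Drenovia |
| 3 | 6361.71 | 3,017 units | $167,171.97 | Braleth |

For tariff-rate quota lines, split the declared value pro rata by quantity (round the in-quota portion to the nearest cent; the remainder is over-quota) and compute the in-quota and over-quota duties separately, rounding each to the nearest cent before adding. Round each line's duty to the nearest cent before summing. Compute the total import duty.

$133,262.14

Line 1 (8446.13, Ilune, 2,398 units, $77,575.30):
Base rate for 8446.13 is 28%.
Additional duty on 8446.13 from Ilune: +45%. Applied ad valorem rate: 28% + 45% = 73%.
Duty = $77,575.30 × 73% = $56,629.97.
Line 2 (4969.06, Drenovia, 5,488 pairs, $517,628.16):
Code 4969.06 is under a tariff-rate quota (threshold 2,718 pairs). In-quota: 2,718 pairs at 9%; over-quota: 2,770 pairs at 20.5%.
Pro-rata value split: in-quota = $517,628.16 × 2,718/5,488 = $256,361.76; over-quota = $517,628.16 − $256,361.76 = $261,266.40.
In-quota duty = $256,361.76 × 9% = $23,072.56. Over-quota duty = $261,266.40 × 20.5% = $53,559.61.
Line duty = $23,072.56 + $53,559.61 = $76,632.17.
Line 3 (6361.71, Braleth, 3,017 units, $167,171.97):
Base rate for 6361.71 is 12.5%.
Origin Braleth qualifies under the Vinova–Braleth agreement and 6361.71 is covered: preferential rate Free applies instead.
The additional-duty order on 6361.71 targets Ilune, not Braleth; it does not apply.
Duty = $167,171.97 × 0% = $0.00.
Total = $56,629.97 + $76,632.17 + $0.00 = $133,262.14.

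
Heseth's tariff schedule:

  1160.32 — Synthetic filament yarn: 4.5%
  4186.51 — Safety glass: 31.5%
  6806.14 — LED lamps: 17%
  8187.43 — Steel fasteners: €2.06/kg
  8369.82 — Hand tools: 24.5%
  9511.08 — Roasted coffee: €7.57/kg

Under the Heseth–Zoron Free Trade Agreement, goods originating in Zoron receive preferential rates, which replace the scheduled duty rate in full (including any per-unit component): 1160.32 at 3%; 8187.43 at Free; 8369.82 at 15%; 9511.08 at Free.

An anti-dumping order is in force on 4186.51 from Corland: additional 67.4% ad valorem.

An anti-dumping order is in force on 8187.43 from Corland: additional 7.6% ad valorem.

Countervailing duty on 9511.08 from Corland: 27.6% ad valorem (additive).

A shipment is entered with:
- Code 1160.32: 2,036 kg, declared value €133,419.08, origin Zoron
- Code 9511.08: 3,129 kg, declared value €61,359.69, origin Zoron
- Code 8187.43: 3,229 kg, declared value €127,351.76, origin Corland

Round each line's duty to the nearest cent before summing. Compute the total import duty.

€20,333.04

Line 1 (1160.32, Zoron, 2,036 kg, €133,419.08):
Base rate for 1160.32 is 4.5%.
Origin Zoron qualifies under the Heseth–Zoron agreement and 1160.32 is covered: preferential rate 3% applies instead.
Duty = €133,419.08 × 3% = €4,002.57.
Line 2 (9511.08, Zoron, 3,129 kg, €61,359.69):
Base rate for 9511.08 is €7.57/kg.
Origin Zoron qualifies under the Heseth–Zoron agreement and 9511.08 is covered: preferential rate Free applies instead.
The additional-duty order on 9511.08 targets Corland, not Zoron; it does not apply.
Duty = €61,359.69 × 0% = €0.00.
Line 3 (8187.43, Corland, 3,229 kg, €127,351.76):
Base rate for 8187.43 is €2.06/kg.
8187.43 has an FTA preferential rate, but origin Corland is not Zoron; base rate stands.
Additional duty on 8187.43 from Corland: +7.6% ad valorem. Applied ad valorem rate = 7.6%.
Duty = €127,351.76 × 7.6% + 3,229 × €2.06 = €16,330.47.
Total = €4,002.57 + €0.00 + €16,330.47 = €20,333.04.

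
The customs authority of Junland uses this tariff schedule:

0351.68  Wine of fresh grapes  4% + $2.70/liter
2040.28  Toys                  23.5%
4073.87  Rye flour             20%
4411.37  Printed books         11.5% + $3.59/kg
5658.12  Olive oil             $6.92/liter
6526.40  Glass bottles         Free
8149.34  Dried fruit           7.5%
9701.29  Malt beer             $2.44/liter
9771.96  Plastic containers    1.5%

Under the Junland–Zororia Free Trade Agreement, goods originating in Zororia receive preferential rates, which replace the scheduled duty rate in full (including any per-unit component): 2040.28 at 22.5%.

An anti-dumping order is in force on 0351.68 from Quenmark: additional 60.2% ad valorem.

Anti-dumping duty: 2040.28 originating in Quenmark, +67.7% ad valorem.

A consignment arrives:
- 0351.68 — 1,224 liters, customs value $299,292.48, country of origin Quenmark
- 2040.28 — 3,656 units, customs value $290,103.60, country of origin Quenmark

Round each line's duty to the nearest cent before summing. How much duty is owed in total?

$460,025.05

Line 1 (0351.68, Quenmark, 1,224 liters, $299,292.48):
Base rate for 0351.68 is 4% + $2.70/liter.
Additional duty on 0351.68 from Quenmark: +60.2%. Applied ad valorem rate: 4% + 60.2% = 64.2%.
Duty = $299,292.48 × 64.2% + 1,224 × $2.70 = $195,450.57.
Line 2 (2040.28, Quenmark, 3,656 units, $290,103.60):
Base rate for 2040.28 is 23.5%.
2040.28 has an FTA preferential rate, but origin Quenmark is not Zororia; base rate stands.
Additional duty on 2040.28 from Quenmark: +67.7%. Applied ad valorem rate: 23.5% + 67.7% = 91.2%.
Duty = $290,103.60 × 91.2% = $264,574.48.
Total = $195,450.57 + $264,574.48 = $460,025.05.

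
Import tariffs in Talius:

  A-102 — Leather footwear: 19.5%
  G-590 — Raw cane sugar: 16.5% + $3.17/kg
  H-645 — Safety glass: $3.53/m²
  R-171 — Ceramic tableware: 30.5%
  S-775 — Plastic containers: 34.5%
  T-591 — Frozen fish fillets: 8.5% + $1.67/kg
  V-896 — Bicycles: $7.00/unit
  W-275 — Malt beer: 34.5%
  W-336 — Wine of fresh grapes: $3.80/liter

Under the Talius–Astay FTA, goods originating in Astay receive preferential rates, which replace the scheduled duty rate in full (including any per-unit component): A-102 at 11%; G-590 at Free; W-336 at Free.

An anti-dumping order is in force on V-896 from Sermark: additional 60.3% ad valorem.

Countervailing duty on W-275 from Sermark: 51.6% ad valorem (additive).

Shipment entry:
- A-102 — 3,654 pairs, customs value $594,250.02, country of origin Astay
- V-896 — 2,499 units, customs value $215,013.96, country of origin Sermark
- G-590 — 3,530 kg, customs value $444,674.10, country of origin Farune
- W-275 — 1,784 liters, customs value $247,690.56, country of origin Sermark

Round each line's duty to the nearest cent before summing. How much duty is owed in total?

Line 1 (A-102, Astay, 3,654 pairs, $594,250.02):
Base rate for A-102 is 19.5%.
Origin Astay qualifies under the Talius–Astay agreement and A-102 is covered: preferential rate 11% applies instead.
Duty = $594,250.02 × 11% = $65,367.50.
Line 2 (V-896, Sermark, 2,499 units, $215,013.96):
Base rate for V-896 is $7.00/unit.
Additional duty on V-896 from Sermark: +60.3% ad valorem. Applied ad valorem rate = 60.3%.
Duty = $215,013.96 × 60.3% + 2,499 × $7.00 = $147,146.42.
Line 3 (G-590, Farune, 3,530 kg, $444,674.10):
Base rate for G-590 is 16.5% + $3.17/kg.
G-590 has an FTA preferential rate, but origin Farune is not Astay; base rate stands.
Duty = $444,674.10 × 16.5% + 3,530 × $3.17 = $84,561.33.
Line 4 (W-275, Sermark, 1,784 liters, $247,690.56):
Base rate for W-275 is 34.5%.
Additional duty on W-275 from Sermark: +51.6%. Applied ad valorem rate: 34.5% + 51.6% = 86.1%.
Duty = $247,690.56 × 86.1% = $213,261.57.
Total = $65,367.50 + $147,146.42 + $84,561.33 + $213,261.57 = $510,336.82.

$510,336.82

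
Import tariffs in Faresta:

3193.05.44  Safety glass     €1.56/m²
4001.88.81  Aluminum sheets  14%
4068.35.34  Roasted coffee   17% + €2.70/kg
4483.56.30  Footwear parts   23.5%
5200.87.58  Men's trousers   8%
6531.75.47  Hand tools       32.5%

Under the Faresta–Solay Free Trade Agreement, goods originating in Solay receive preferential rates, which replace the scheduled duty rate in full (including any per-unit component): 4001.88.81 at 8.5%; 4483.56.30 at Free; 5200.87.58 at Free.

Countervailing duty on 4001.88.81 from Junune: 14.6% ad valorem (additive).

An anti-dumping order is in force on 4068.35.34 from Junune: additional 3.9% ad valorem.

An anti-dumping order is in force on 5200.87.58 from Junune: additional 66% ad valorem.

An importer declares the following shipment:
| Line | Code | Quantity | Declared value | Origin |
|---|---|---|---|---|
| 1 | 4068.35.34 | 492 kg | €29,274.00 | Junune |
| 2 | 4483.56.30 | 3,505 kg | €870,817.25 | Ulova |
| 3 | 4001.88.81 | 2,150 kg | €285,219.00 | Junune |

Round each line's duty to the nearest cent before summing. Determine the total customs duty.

Line 1 (4068.35.34, Junune, 492 kg, €29,274.00):
Base rate for 4068.35.34 is 17% + €2.70/kg.
Additional duty on 4068.35.34 from Junune: +3.9%. Applied ad valorem rate: 17% + 3.9% = 20.9%.
Duty = €29,274.00 × 20.9% + 492 × €2.70 = €7,446.67.
Line 2 (4483.56.30, Ulova, 3,505 kg, €870,817.25):
Base rate for 4483.56.30 is 23.5%.
4483.56.30 has an FTA preferential rate, but origin Ulova is not Solay; base rate stands.
Duty = €870,817.25 × 23.5% = €204,642.05.
Line 3 (4001.88.81, Junune, 2,150 kg, €285,219.00):
Base rate for 4001.88.81 is 14%.
4001.88.81 has an FTA preferential rate, but origin Junune is not Solay; base rate stands.
Additional duty on 4001.88.81 from Junune: +14.6%. Applied ad valorem rate: 14% + 14.6% = 28.6%.
Duty = €285,219.00 × 28.6% = €81,572.63.
Total = €7,446.67 + €204,642.05 + €81,572.63 = €293,661.35.

€293,661.35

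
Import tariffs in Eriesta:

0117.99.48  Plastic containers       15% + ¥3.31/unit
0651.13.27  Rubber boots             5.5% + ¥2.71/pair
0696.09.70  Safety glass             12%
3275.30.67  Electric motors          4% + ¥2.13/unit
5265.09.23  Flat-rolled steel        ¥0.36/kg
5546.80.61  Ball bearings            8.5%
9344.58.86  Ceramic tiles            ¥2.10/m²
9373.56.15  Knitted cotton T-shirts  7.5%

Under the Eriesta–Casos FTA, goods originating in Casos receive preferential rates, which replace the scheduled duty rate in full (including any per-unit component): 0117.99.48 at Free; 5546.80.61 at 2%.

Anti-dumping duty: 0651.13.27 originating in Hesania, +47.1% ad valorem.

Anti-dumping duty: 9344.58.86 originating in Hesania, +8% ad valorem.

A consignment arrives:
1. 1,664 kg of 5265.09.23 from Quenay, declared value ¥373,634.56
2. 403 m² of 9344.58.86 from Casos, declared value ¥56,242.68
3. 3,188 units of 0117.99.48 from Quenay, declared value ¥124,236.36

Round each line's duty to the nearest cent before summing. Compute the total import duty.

Line 1 (5265.09.23, Quenay, 1,664 kg, ¥373,634.56):
Base rate for 5265.09.23 is ¥0.36/kg.
Duty = 1,664 × ¥0.36 = ¥599.04.
Line 2 (9344.58.86, Casos, 403 m², ¥56,242.68):
Base rate for 9344.58.86 is ¥2.10/m².
Origin Casos is the FTA partner but 9344.58.86 is not on the preference list; base rate stands.
The additional-duty order on 9344.58.86 targets Hesania, not Casos; it does not apply.
Duty = 403 × ¥2.10 = ¥846.30.
Line 3 (0117.99.48, Quenay, 3,188 units, ¥124,236.36):
Base rate for 0117.99.48 is 15% + ¥3.31/unit.
0117.99.48 has an FTA preferential rate, but origin Quenay is not Casos; base rate stands.
Duty = ¥124,236.36 × 15% + 3,188 × ¥3.31 = ¥29,187.73.
Total = ¥599.04 + ¥846.30 + ¥29,187.73 = ¥30,633.07.

¥30,633.07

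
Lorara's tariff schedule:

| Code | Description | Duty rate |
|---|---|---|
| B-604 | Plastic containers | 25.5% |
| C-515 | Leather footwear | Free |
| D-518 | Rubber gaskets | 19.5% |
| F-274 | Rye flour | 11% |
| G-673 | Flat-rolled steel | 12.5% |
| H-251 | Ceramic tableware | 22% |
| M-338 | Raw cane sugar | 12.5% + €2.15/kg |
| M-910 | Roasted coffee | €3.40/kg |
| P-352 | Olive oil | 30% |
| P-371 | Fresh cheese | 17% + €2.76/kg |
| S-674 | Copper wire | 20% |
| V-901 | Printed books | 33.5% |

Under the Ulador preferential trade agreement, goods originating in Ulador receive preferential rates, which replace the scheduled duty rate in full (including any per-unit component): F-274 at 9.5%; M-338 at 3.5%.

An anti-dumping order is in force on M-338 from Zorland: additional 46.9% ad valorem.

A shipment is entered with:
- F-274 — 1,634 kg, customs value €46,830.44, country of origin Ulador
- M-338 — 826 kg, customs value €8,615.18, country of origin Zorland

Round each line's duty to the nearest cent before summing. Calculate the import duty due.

Line 1 (F-274, Ulador, 1,634 kg, €46,830.44):
Base rate for F-274 is 11%.
Origin Ulador qualifies under the Lorara–Ulador agreement and F-274 is covered: preferential rate 9.5% applies instead.
Duty = €46,830.44 × 9.5% = €4,448.89.
Line 2 (M-338, Zorland, 826 kg, €8,615.18):
Base rate for M-338 is 12.5% + €2.15/kg.
M-338 has an FTA preferential rate, but origin Zorland is not Ulador; base rate stands.
Additional duty on M-338 from Zorland: +46.9%. Applied ad valorem rate: 12.5% + 46.9% = 59.4%.
Duty = €8,615.18 × 59.4% + 826 × €2.15 = €6,893.32.
Total = €4,448.89 + €6,893.32 = €11,342.21.

€11,342.21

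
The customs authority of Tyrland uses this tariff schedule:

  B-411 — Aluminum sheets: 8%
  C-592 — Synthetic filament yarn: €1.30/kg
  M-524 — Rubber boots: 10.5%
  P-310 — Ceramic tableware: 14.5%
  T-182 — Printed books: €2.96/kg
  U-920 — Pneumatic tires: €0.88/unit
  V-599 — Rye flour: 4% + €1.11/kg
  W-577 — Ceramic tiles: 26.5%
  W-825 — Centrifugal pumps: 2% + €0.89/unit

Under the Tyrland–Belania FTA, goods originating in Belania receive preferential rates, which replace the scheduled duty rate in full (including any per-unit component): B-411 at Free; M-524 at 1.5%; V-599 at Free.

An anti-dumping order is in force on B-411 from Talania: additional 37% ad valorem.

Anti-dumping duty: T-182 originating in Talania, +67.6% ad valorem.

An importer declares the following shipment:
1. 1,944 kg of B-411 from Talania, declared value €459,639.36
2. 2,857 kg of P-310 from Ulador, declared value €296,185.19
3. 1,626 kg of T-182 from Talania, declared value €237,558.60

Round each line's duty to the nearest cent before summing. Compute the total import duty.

€415,187.13

Line 1 (B-411, Talania, 1,944 kg, €459,639.36):
Base rate for B-411 is 8%.
B-411 has an FTA preferential rate, but origin Talania is not Belania; base rate stands.
Additional duty on B-411 from Talania: +37%. Applied ad valorem rate: 8% + 37% = 45%.
Duty = €459,639.36 × 45% = €206,837.71.
Line 2 (P-310, Ulador, 2,857 kg, €296,185.19):
Base rate for P-310 is 14.5%.
Duty = €296,185.19 × 14.5% = €42,946.85.
Line 3 (T-182, Talania, 1,626 kg, €237,558.60):
Base rate for T-182 is €2.96/kg.
Additional duty on T-182 from Talania: +67.6% ad valorem. Applied ad valorem rate = 67.6%.
Duty = €237,558.60 × 67.6% + 1,626 × €2.96 = €165,402.57.
Total = €206,837.71 + €42,946.85 + €165,402.57 = €415,187.13.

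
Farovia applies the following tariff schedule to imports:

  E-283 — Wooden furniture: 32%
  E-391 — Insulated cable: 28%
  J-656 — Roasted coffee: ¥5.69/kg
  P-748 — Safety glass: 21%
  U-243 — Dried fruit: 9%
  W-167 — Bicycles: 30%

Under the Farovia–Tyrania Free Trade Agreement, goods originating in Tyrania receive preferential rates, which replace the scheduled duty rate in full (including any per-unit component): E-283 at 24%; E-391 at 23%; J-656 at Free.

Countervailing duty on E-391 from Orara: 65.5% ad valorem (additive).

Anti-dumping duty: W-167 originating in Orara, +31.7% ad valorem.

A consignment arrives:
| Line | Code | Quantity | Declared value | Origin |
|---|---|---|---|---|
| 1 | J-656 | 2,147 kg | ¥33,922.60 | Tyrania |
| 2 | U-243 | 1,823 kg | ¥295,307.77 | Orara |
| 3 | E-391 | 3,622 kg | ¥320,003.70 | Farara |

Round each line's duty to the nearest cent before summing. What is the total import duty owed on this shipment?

Line 1 (J-656, Tyrania, 2,147 kg, ¥33,922.60):
Base rate for J-656 is ¥5.69/kg.
Origin Tyrania qualifies under the Farovia–Tyrania agreement and J-656 is covered: preferential rate Free applies instead.
Duty = ¥33,922.60 × 0% = ¥0.00.
Line 2 (U-243, Orara, 1,823 kg, ¥295,307.77):
Base rate for U-243 is 9%.
Duty = ¥295,307.77 × 9% = ¥26,577.70.
Line 3 (E-391, Farara, 3,622 kg, ¥320,003.70):
Base rate for E-391 is 28%.
E-391 has an FTA preferential rate, but origin Farara is not Tyrania; base rate stands.
The additional-duty order on E-391 targets Orara, not Farara; it does not apply.
Duty = ¥320,003.70 × 28% = ¥89,601.04.
Total = ¥0.00 + ¥26,577.70 + ¥89,601.04 = ¥116,178.74.

¥116,178.74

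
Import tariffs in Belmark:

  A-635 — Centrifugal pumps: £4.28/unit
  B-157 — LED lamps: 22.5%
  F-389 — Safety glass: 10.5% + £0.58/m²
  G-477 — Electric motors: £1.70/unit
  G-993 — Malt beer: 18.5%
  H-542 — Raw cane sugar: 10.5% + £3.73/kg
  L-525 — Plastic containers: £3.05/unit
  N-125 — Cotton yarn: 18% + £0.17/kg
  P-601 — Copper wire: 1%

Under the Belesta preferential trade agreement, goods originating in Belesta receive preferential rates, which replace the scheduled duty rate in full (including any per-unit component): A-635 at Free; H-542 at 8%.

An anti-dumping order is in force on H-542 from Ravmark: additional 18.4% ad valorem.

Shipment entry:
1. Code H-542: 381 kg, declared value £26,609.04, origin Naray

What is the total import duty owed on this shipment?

Line 1 (H-542, Naray, 381 kg, £26,609.04):
Base rate for H-542 is 10.5% + £3.73/kg.
H-542 has an FTA preferential rate, but origin Naray is not Belesta; base rate stands.
The additional-duty order on H-542 targets Ravmark, not Naray; it does not apply.
Duty = £26,609.04 × 10.5% + 381 × £3.73 = £4,215.08.

£4,215.08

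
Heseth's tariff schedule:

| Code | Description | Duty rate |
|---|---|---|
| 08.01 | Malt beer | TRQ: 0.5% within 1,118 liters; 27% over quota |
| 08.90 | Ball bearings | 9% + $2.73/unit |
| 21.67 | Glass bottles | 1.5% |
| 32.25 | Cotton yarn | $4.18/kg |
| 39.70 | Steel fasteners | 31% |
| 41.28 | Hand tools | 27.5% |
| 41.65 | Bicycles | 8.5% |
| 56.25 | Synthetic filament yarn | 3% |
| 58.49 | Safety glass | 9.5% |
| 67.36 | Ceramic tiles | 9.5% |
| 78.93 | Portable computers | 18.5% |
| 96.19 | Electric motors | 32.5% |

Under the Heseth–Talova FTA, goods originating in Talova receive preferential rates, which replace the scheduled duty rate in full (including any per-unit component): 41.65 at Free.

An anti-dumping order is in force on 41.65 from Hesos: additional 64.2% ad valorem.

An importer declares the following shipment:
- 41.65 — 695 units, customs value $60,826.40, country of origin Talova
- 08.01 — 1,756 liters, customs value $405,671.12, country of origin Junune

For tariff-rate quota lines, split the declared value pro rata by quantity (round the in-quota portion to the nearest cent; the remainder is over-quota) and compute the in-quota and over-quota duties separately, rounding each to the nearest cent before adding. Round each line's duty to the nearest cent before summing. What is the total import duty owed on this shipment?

Line 1 (41.65, Talova, 695 units, $60,826.40):
Base rate for 41.65 is 8.5%.
Origin Talova qualifies under the Heseth–Talova agreement and 41.65 is covered: preferential rate Free applies instead.
The additional-duty order on 41.65 targets Hesos, not Talova; it does not apply.
Duty = $60,826.40 × 0% = $0.00.
Line 2 (08.01, Junune, 1,756 liters, $405,671.12):
Code 08.01 is under a tariff-rate quota (threshold 1,118 liters). In-quota: 1,118 liters at 0.5%; over-quota: 638 liters at 27%.
Pro-rata value split: in-quota = $405,671.12 × 1,118/1,756 = $258,280.36; over-quota = $405,671.12 − $258,280.36 = $147,390.76.
In-quota duty = $258,280.36 × 0.5% = $1,291.40. Over-quota duty = $147,390.76 × 27% = $39,795.51.
Line duty = $1,291.40 + $39,795.51 = $41,086.91.
Total = $0.00 + $41,086.91 = $41,086.91.

$41,086.91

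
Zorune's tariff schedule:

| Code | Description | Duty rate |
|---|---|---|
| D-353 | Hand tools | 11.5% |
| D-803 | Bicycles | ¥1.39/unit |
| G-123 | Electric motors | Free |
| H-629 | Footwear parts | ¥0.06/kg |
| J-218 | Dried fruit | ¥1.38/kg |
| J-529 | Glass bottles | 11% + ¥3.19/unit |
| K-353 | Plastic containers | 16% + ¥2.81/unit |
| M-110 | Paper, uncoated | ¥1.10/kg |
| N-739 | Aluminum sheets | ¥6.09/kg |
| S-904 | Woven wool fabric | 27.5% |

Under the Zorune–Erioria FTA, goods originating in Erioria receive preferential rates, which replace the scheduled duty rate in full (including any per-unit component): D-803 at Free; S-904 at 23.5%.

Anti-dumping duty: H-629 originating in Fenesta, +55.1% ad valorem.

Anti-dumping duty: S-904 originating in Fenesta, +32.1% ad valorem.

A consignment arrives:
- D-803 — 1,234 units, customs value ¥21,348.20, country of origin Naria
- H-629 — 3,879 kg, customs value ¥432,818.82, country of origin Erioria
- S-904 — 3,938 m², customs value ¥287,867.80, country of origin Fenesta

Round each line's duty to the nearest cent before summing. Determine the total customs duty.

¥173,517.21

Line 1 (D-803, Naria, 1,234 units, ¥21,348.20):
Base rate for D-803 is ¥1.39/unit.
D-803 has an FTA preferential rate, but origin Naria is not Erioria; base rate stands.
Duty = 1,234 × ¥1.39 = ¥1,715.26.
Line 2 (H-629, Erioria, 3,879 kg, ¥432,818.82):
Base rate for H-629 is ¥0.06/kg.
Origin Erioria is the FTA partner but H-629 is not on the preference list; base rate stands.
The additional-duty order on H-629 targets Fenesta, not Erioria; it does not apply.
Duty = 3,879 × ¥0.06 = ¥232.74.
Line 3 (S-904, Fenesta, 3,938 m², ¥287,867.80):
Base rate for S-904 is 27.5%.
S-904 has an FTA preferential rate, but origin Fenesta is not Erioria; base rate stands.
Additional duty on S-904 from Fenesta: +32.1%. Applied ad valorem rate: 27.5% + 32.1% = 59.6%.
Duty = ¥287,867.80 × 59.6% = ¥171,569.21.
Total = ¥1,715.26 + ¥232.74 + ¥171,569.21 = ¥173,517.21.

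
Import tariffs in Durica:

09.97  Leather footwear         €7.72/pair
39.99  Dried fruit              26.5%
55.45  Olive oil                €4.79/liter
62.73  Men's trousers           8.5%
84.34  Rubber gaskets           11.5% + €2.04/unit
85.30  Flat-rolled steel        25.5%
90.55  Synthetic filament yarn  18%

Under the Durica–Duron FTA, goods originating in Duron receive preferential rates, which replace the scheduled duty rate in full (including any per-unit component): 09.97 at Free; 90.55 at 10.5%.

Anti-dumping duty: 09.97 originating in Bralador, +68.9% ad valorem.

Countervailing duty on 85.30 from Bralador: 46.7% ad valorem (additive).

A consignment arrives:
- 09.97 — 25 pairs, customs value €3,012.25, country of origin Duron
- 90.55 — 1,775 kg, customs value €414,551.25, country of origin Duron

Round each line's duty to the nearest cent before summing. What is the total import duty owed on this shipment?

€43,527.88

Line 1 (09.97, Duron, 25 pairs, €3,012.25):
Base rate for 09.97 is €7.72/pair.
Origin Duron qualifies under the Durica–Duron agreement and 09.97 is covered: preferential rate Free applies instead.
The additional-duty order on 09.97 targets Bralador, not Duron; it does not apply.
Duty = €3,012.25 × 0% = €0.00.
Line 2 (90.55, Duron, 1,775 kg, €414,551.25):
Base rate for 90.55 is 18%.
Origin Duron qualifies under the Durica–Duron agreement and 90.55 is covered: preferential rate 10.5% applies instead.
Duty = €414,551.25 × 10.5% = €43,527.88.
Total = €0.00 + €43,527.88 = €43,527.88.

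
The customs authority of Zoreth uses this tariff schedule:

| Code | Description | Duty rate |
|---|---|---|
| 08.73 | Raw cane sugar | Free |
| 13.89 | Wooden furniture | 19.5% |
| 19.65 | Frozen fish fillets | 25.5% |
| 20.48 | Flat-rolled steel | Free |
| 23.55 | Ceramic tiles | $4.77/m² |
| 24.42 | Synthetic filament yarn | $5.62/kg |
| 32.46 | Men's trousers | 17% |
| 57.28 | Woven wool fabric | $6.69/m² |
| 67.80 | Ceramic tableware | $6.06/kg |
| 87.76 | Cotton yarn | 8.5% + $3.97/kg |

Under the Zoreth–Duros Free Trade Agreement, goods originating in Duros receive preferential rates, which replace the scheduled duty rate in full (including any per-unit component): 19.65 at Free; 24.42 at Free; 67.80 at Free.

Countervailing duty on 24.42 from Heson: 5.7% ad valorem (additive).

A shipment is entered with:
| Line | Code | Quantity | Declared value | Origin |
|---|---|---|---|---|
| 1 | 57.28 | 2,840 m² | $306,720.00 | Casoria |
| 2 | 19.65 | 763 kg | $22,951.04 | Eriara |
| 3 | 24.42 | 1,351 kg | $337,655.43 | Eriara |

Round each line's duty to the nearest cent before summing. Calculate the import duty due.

Line 1 (57.28, Casoria, 2,840 m², $306,720.00):
Base rate for 57.28 is $6.69/m².
Duty = 2,840 × $6.69 = $18,999.60.
Line 2 (19.65, Eriara, 763 kg, $22,951.04):
Base rate for 19.65 is 25.5%.
19.65 has an FTA preferential rate, but origin Eriara is not Duros; base rate stands.
Duty = $22,951.04 × 25.5% = $5,852.52.
Line 3 (24.42, Eriara, 1,351 kg, $337,655.43):
Base rate for 24.42 is $5.62/kg.
24.42 has an FTA preferential rate, but origin Eriara is not Duros; base rate stands.
The additional-duty order on 24.42 targets Heson, not Eriara; it does not apply.
Duty = 1,351 × $5.62 = $7,592.62.
Total = $18,999.60 + $5,852.52 + $7,592.62 = $32,444.74.

$32,444.74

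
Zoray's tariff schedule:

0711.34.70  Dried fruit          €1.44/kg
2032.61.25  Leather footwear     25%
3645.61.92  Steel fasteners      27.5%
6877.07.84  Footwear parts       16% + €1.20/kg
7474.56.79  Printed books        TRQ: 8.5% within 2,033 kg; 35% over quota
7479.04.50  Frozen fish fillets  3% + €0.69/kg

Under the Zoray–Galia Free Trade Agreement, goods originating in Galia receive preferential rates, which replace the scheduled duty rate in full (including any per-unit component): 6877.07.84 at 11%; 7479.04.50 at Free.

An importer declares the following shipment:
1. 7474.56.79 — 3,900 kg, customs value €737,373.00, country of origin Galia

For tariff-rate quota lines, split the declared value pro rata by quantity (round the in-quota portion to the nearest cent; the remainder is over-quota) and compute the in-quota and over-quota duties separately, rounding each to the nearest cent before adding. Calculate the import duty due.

Line 1 (7474.56.79, Galia, 3,900 kg, €737,373.00):
Code 7474.56.79 is under a tariff-rate quota (threshold 2,033 kg). In-quota: 2,033 kg at 8.5%; over-quota: 1,867 kg at 35%.
Pro-rata value split: in-quota = €737,373.00 × 2,033/3,900 = €384,379.31; over-quota = €737,373.00 − €384,379.31 = €352,993.69.
In-quota duty = €384,379.31 × 8.5% = €32,672.24. Over-quota duty = €352,993.69 × 35% = €123,547.79.
Line duty = €32,672.24 + €123,547.79 = €156,220.03.

€156,220.03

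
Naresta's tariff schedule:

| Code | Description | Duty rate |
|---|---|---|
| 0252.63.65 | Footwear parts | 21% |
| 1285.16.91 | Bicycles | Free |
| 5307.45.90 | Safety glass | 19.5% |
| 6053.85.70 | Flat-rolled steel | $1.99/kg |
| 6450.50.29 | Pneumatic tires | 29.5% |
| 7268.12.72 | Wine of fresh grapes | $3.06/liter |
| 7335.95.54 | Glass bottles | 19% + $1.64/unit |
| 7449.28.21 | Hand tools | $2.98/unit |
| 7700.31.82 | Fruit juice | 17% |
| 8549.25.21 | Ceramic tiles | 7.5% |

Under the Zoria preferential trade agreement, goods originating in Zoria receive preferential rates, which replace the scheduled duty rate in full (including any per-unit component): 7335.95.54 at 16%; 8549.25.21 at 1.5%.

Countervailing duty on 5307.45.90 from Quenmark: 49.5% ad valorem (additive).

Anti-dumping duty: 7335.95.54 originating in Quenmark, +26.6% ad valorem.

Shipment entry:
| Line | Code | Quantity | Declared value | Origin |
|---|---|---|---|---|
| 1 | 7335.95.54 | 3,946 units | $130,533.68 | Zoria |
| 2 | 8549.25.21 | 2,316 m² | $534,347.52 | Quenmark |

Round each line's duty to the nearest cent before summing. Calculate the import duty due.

$60,961.45

Line 1 (7335.95.54, Zoria, 3,946 units, $130,533.68):
Base rate for 7335.95.54 is 19% + $1.64/unit.
Origin Zoria qualifies under the Naresta–Zoria agreement and 7335.95.54 is covered: preferential rate 16% applies instead.
The additional-duty order on 7335.95.54 targets Quenmark, not Zoria; it does not apply.
Duty = $130,533.68 × 16% = $20,885.39.
Line 2 (8549.25.21, Quenmark, 2,316 m², $534,347.52):
Base rate for 8549.25.21 is 7.5%.
8549.25.21 has an FTA preferential rate, but origin Quenmark is not Zoria; base rate stands.
Duty = $534,347.52 × 7.5% = $40,076.06.
Total = $20,885.39 + $40,076.06 = $60,961.45.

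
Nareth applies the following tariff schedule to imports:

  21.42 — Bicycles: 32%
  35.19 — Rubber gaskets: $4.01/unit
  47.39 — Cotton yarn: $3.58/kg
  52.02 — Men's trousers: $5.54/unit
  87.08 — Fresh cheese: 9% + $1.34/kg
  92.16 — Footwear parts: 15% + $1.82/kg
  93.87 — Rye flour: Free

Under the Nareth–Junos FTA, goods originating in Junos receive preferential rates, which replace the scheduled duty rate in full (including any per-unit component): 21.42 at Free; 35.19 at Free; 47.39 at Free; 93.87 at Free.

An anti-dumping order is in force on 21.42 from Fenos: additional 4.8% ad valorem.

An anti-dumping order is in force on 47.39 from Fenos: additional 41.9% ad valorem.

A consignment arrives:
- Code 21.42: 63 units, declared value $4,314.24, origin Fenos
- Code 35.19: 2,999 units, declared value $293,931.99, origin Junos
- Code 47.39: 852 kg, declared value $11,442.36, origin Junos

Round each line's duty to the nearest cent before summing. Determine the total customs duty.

Line 1 (21.42, Fenos, 63 units, $4,314.24):
Base rate for 21.42 is 32%.
21.42 has an FTA preferential rate, but origin Fenos is not Junos; base rate stands.
Additional duty on 21.42 from Fenos: +4.8%. Applied ad valorem rate: 32% + 4.8% = 36.8%.
Duty = $4,314.24 × 36.8% = $1,587.64.
Line 2 (35.19, Junos, 2,999 units, $293,931.99):
Base rate for 35.19 is $4.01/unit.
Origin Junos qualifies under the Nareth–Junos agreement and 35.19 is covered: preferential rate Free applies instead.
Duty = $293,931.99 × 0% = $0.00.
Line 3 (47.39, Junos, 852 kg, $11,442.36):
Base rate for 47.39 is $3.58/kg.
Origin Junos qualifies under the Nareth–Junos agreement and 47.39 is covered: preferential rate Free applies instead.
The additional-duty order on 47.39 targets Fenos, not Junos; it does not apply.
Duty = $11,442.36 × 0% = $0.00.
Total = $1,587.64 + $0.00 + $0.00 = $1,587.64.

$1,587.64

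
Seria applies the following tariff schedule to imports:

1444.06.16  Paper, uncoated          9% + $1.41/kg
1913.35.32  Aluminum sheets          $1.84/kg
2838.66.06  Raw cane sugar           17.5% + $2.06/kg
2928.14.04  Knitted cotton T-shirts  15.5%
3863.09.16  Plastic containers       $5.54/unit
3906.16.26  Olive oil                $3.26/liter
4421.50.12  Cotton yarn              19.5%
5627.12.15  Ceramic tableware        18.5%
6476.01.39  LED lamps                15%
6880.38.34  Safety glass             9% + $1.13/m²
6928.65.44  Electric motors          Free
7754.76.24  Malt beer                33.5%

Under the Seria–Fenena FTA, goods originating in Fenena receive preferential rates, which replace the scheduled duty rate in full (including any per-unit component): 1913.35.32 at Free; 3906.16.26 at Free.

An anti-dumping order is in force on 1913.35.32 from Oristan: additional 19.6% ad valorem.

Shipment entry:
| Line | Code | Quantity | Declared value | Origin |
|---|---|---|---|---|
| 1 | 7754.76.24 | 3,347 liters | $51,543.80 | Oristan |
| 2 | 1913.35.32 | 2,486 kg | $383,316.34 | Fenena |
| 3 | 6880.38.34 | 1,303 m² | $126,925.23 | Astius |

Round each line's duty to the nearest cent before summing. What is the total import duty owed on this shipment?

Line 1 (7754.76.24, Oristan, 3,347 liters, $51,543.80):
Base rate for 7754.76.24 is 33.5%.
Duty = $51,543.80 × 33.5% = $17,267.17.
Line 2 (1913.35.32, Fenena, 2,486 kg, $383,316.34):
Base rate for 1913.35.32 is $1.84/kg.
Origin Fenena qualifies under the Seria–Fenena agreement and 1913.35.32 is covered: preferential rate Free applies instead.
The additional-duty order on 1913.35.32 targets Oristan, not Fenena; it does not apply.
Duty = $383,316.34 × 0% = $0.00.
Line 3 (6880.38.34, Astius, 1,303 m², $126,925.23):
Base rate for 6880.38.34 is 9% + $1.13/m².
Duty = $126,925.23 × 9% + 1,303 × $1.13 = $12,895.66.
Total = $17,267.17 + $0.00 + $12,895.66 = $30,162.83.

$30,162.83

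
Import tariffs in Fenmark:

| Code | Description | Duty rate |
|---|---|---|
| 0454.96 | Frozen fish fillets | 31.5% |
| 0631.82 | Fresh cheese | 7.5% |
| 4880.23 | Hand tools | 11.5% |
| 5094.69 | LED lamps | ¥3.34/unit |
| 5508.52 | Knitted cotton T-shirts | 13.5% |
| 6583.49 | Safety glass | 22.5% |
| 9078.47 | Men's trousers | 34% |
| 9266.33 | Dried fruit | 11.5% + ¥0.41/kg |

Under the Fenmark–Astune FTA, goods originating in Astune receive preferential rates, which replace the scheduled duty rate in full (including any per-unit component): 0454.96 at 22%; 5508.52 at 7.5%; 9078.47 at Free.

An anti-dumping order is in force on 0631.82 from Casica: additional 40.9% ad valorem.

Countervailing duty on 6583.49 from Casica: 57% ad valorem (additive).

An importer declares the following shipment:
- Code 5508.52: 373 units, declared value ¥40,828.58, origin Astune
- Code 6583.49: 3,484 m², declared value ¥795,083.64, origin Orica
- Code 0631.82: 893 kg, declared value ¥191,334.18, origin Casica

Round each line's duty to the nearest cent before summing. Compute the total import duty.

¥274,561.70

Line 1 (5508.52, Astune, 373 units, ¥40,828.58):
Base rate for 5508.52 is 13.5%.
Origin Astune qualifies under the Fenmark–Astune agreement and 5508.52 is covered: preferential rate 7.5% applies instead.
Duty = ¥40,828.58 × 7.5% = ¥3,062.14.
Line 2 (6583.49, Orica, 3,484 m², ¥795,083.64):
Base rate for 6583.49 is 22.5%.
The additional-duty order on 6583.49 targets Casica, not Orica; it does not apply.
Duty = ¥795,083.64 × 22.5% = ¥178,893.82.
Line 3 (0631.82, Casica, 893 kg, ¥191,334.18):
Base rate for 0631.82 is 7.5%.
Additional duty on 0631.82 from Casica: +40.9%. Applied ad valorem rate: 7.5% + 40.9% = 48.4%.
Duty = ¥191,334.18 × 48.4% = ¥92,605.74.
Total = ¥3,062.14 + ¥178,893.82 + ¥92,605.74 = ¥274,561.70.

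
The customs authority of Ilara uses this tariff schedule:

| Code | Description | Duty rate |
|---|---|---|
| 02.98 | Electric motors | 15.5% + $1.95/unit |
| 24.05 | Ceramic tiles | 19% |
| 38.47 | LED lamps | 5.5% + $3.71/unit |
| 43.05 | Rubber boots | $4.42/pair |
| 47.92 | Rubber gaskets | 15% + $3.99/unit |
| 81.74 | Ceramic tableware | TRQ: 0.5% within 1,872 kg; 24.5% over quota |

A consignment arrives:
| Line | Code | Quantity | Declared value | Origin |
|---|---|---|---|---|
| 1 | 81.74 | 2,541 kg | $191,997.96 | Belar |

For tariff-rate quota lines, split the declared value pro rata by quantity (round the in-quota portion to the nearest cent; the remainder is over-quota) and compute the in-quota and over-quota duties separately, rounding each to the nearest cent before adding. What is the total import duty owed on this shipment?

$13,091.90

Line 1 (81.74, Belar, 2,541 kg, $191,997.96):
Code 81.74 is under a tariff-rate quota (threshold 1,872 kg). In-quota: 1,872 kg at 0.5%; over-quota: 669 kg at 24.5%.
Pro-rata value split: in-quota = $191,997.96 × 1,872/2,541 = $141,448.32; over-quota = $191,997.96 − $141,448.32 = $50,549.64.
In-quota duty = $141,448.32 × 0.5% = $707.24. Over-quota duty = $50,549.64 × 24.5% = $12,384.66.
Line duty = $707.24 + $12,384.66 = $13,091.90.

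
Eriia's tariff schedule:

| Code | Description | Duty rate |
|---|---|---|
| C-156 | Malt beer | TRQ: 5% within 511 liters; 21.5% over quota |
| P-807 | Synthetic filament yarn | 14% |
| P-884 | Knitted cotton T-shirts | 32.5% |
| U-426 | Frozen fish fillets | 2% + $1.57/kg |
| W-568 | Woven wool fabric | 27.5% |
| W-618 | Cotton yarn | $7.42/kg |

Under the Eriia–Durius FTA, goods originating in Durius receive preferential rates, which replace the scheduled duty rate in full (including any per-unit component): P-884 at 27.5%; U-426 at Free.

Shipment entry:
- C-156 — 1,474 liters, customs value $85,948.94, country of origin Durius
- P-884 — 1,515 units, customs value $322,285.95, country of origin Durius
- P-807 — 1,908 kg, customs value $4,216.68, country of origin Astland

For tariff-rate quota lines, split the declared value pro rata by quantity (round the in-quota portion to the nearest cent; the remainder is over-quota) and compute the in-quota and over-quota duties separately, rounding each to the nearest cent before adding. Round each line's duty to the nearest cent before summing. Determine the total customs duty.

$102,781.59

Line 1 (C-156, Durius, 1,474 liters, $85,948.94):
Code C-156 is under a tariff-rate quota (threshold 511 liters). In-quota: 511 liters at 5%; over-quota: 963 liters at 21.5%.
Pro-rata value split: in-quota = $85,948.94 × 511/1,474 = $29,796.41; over-quota = $85,948.94 − $29,796.41 = $56,152.53.
In-quota duty = $29,796.41 × 5% = $1,489.82. Over-quota duty = $56,152.53 × 21.5% = $12,072.79.
Line duty = $1,489.82 + $12,072.79 = $13,562.61.
Line 2 (P-884, Durius, 1,515 units, $322,285.95):
Base rate for P-884 is 32.5%.
Origin Durius qualifies under the Eriia–Durius agreement and P-884 is covered: preferential rate 27.5% applies instead.
Duty = $322,285.95 × 27.5% = $88,628.64.
Line 3 (P-807, Astland, 1,908 kg, $4,216.68):
Base rate for P-807 is 14%.
Duty = $4,216.68 × 14% = $590.34.
Total = $13,562.61 + $88,628.64 + $590.34 = $102,781.59.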